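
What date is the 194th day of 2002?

Jan has 31 days (194 − 31 = 163 remain).
Feb has 28 days (163 − 28 = 135 remain).
Mar has 31 days (135 − 31 = 104 remain).
Apr has 30 days (104 − 30 = 74 remain).
May has 31 days (74 − 31 = 43 remain).
Jun has 30 days (43 − 30 = 13 remain).
13 into Jul → Jul 13.

Jul 13, 2002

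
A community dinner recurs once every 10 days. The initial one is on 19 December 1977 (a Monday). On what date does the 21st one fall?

7 July 1978

The 21st occurrence is 20 intervals after the first: 20 × 10 = 200 days after 19 December 1977.
December has 31 days — 12 days to the end of December leaves 188.
January has 31 days (157 left).
February has 28 days (129 left).
March has 31 days (98 left).
April has 30 days (68 left).
May has 31 days (37 left).
June has 30 days (7 left).
7 days into July → 7 July 1978.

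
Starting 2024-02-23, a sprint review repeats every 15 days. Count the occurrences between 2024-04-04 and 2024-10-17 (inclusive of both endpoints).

13

Occurrences land 15·i days after 2024-02-23 for i = 0, 1, 2, …
2024-04-04 is 41 days after the start; 41 ÷ 15 = 2 remainder 11; since the remainder is 11, round up to i = 3. First occurrence in the window: #4 on 2024-04-08 (3×15 = 45 days in).
2024-10-17 is 237 days after the start; 237 ÷ 15 = 15 remainder 12. Last occurrence in the window: #16 on 2024-10-05.
Occurrences #4 through #16: 13 in total.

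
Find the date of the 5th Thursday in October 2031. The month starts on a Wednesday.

October 2031 begins on a Wednesday, so the first Thursday is October 2 (1 day later).
The 5th Thursday is 4 weeks later: 2 + 28 = 30.

2031-10-30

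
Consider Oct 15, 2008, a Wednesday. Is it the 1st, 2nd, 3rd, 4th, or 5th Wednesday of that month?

Day 15 falls in week ⌈15/7⌉ of the month.
Days 1–7 hold the 1st Wednesday, 8–14 the 2nd, 15–21 the 3rd, 22–28 the 4th, 29–31 the 5th.
15 is in the range for the 3rd.

3rd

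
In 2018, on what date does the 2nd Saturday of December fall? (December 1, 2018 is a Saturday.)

December 2018 begins on a Saturday, so the first Saturday is December 1.
The 2nd Saturday is 1 weeks later: 1 + 7 = 8.

8 December 2018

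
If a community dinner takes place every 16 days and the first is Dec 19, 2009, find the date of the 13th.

The 13th occurrence is 12 intervals after the first: 12 × 16 = 192 days after Dec 19, 2009.
Dec has 31 days — 12 days to the end of Dec leaves 180.
Jan has 31 days (149 left).
Feb has 28 days (121 left).
Mar has 31 days (90 left).
Apr has 30 days (60 left).
May has 31 days (29 left).
29 days into Jun → Jun 29, 2010.

Jun 29, 2010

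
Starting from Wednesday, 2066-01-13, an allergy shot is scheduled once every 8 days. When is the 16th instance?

The 16th occurrence is 15 intervals after the first: 15 × 8 = 120 days after 2066-01-13.
January has 31 days — 18 days to the end of January leaves 102.
February has 28 days (74 left).
March has 31 days (43 left).
April has 30 days (13 left).
13 days into May → 2066-05-13.

2066-05-13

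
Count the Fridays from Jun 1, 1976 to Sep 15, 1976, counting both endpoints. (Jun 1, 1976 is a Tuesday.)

15

Jun 1, 1976 is a Tuesday; the first Friday on or after it is Jun 4, 1976 (3 days later).
From Jun 4, 1976 to Sep 15, 1976: 26 + 31 + 31 + 15 = 103 days (rest of Jun, Jul, Aug, Sep).
103 ÷ 7 = 14 full weeks with remainder 5, so 14 more Fridays after the first → 15.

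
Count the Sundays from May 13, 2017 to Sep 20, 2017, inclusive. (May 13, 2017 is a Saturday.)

May 13, 2017 is a Saturday; the first Sunday on or after it is May 14, 2017 (1 day later).
From May 14, 2017 to Sep 20, 2017: 17 + 30 + 31 + 31 + 20 = 129 days (rest of May, Jun, Jul, Aug, Sep).
129 ÷ 7 = 18 full weeks with remainder 3, so 18 more Sundays after the first → 19.

19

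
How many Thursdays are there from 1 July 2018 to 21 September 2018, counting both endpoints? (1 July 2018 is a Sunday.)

1 July 2018 is a Sunday; the first Thursday on or after it is 5 July 2018 (4 days later).
From 5 July 2018 to 21 September 2018: 26 + 31 + 21 = 78 days (rest of July, August, September).
78 ÷ 7 = 11 full weeks with remainder 1, so 11 more Thursdays after the first → 12.

12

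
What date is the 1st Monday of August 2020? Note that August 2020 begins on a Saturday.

3 August 2020

August 2020 begins on a Saturday, so the first Monday is August 3 (2 days later).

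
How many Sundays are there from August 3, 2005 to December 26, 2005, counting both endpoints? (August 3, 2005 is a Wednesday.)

August 3, 2005 is a Wednesday; the first Sunday on or after it is August 7, 2005 (4 days later).
From August 7, 2005 to December 26, 2005: 24 + 30 + 31 + 30 + 26 = 141 days (rest of August, September, October, November, December).
141 ÷ 7 = 20 full weeks with remainder 1, so 20 more Sundays after the first → 21.

21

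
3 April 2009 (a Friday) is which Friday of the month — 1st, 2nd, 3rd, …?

1st

Day 3 falls in week ⌈3/7⌉ of the month.
Days 1–7 hold the 1st Friday, 8–14 the 2nd, 15–21 the 3rd, 22–28 the 4th, 29–31 the 5th.
3 is in the range for the 1st.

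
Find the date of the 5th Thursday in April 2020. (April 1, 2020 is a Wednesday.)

April 2020 begins on a Wednesday, so the first Thursday is April 2 (1 day later).
The 5th Thursday is 4 weeks later: 2 + 28 = 30.

2020-04-30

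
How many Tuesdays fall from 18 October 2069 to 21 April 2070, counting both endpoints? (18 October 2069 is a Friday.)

18 October 2069 is a Friday; the first Tuesday on or after it is 22 October 2069 (4 days later).
From 22 October 2069 to 21 April 2070: 9 + 30 + 31 + 31 + 28 + 31 + 21 = 181 days (rest of October, November, December, January, February, March, April).
181 ÷ 7 = 25 full weeks with remainder 6, so 25 more Tuesdays after the first → 26.

26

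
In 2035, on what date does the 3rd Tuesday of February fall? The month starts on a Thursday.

20 February 2035

February 2035 begins on a Thursday, so the first Tuesday is February 6 (5 days later).
The 3rd Tuesday is 2 weeks later: 6 + 14 = 20.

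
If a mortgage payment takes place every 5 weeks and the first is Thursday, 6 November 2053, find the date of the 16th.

The 16th occurrence is 15 intervals after the first: 15 × 35 = 525 days after 6 November 2053.
November has 30 days — 24 days to the end of November leaves 501.
From end of November to end of 2053 is 31 days (470 left).
2054 has 365 days (105 left).
January has 31 days (74 left).
February has 28 days (46 left).
March has 31 days (15 left).
15 days into April → 15 April 2055.

15 April 2055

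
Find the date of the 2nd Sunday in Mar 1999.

Mar 1999 begins on a Monday, so the first Sunday is Mar 7 (6 days later).
The 2nd Sunday is 1 weeks later: 7 + 7 = 14.

Mar 14, 1999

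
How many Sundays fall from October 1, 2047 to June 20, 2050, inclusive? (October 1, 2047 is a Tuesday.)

142

October 1, 2047 is a Tuesday; the first Sunday on or after it is October 6, 2047 (5 days later).
From October 6, 2047 to June 20, 2050: 86 + 366 + 365 + 171 = 988 days (rest of 2047, 2048, 2049, to June 20, 2050 in 2050).
988 ÷ 7 = 141 full weeks with remainder 1, so 141 more Sundays after the first → 142.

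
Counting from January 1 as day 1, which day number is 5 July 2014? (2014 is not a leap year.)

186

Days in months before July: 31 + 28 + 31 + 30 + 31 + 30 = 181.
Plus 5 days into July → day 186.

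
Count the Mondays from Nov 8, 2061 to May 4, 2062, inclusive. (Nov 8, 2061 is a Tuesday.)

Nov 8, 2061 is a Tuesday; the first Monday on or after it is Nov 14, 2061 (6 days later).
From Nov 14, 2061 to May 4, 2062: 16 + 31 + 31 + 28 + 31 + 30 + 4 = 171 days (rest of Nov, Dec, Jan, Feb, Mar, Apr, May).
171 ÷ 7 = 24 full weeks with remainder 3, so 24 more Mondays after the first → 25.

25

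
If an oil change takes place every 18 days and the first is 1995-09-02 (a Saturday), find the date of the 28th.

The 28th occurrence is 27 intervals after the first: 27 × 18 = 486 days after 1995-09-02.
September has 30 days — 28 days to the end of September leaves 458.
From end of September to end of 1995 is 92 days (366 left).
January has 31 days (335 left).
February has 29 days (306 left).
March has 31 days (275 left).
April has 30 days (245 left).
May has 31 days (214 left).
June has 30 days (184 left).
July has 31 days (153 left).
August has 31 days (122 left).
September has 30 days (92 left).
October has 31 days (61 left).
November has 30 days (31 left).
31 days into December → 1996-12-31.

1996-12-31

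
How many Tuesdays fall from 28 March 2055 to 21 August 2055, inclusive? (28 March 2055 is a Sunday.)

21

28 March 2055 is a Sunday; the first Tuesday on or after it is 30 March 2055 (2 days later).
From 30 March 2055 to 21 August 2055: 1 + 30 + 31 + 30 + 31 + 21 = 144 days (rest of March, April, May, June, July, August).
144 ÷ 7 = 20 full weeks with remainder 4, so 20 more Tuesdays after the first → 21.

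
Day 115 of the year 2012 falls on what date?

April 24, 2012

January has 31 days (115 − 31 = 84 remain).
February has 29 days (84 − 29 = 55 remain).
March has 31 days (55 − 31 = 24 remain).
24 into April → April 24.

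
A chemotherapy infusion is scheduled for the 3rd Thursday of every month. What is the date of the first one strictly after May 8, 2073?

May 2073 starts on a Monday; its first Thursday is the 4th, so the 3rd Thursday is the 18th — May 18, 2073.
May 18, 2073 is after May 8, 2073, so that is the next one.

May 18, 2073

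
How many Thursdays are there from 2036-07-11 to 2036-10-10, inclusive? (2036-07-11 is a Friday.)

13

2036-07-11 is a Friday; the first Thursday on or after it is 2036-07-17 (6 days later).
From 2036-07-17 to 2036-10-10: 14 + 31 + 30 + 10 = 85 days (rest of July, August, September, October).
85 ÷ 7 = 12 full weeks with remainder 1, so 12 more Thursdays after the first → 13.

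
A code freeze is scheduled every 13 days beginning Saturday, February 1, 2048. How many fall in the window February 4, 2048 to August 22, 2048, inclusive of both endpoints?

Occurrences land 13·i days after February 1, 2048 for i = 0, 1, 2, …
February 4, 2048 is 3 days after the start; 3 ÷ 13 = 0 remainder 3; since the remainder is 3, round up to i = 1. First occurrence in the window: #2 on February 14, 2048 (1×13 = 13 days in).
August 22, 2048 is 203 days after the start; 203 ÷ 13 = 15 remainder 8. Last occurrence in the window: #16 on August 14, 2048.
Occurrences #2 through #16: 15 in total.

15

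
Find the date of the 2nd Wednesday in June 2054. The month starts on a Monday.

June 2054 begins on a Monday, so the first Wednesday is June 3 (2 days later).
The 2nd Wednesday is 1 weeks later: 3 + 7 = 10.

June 10, 2054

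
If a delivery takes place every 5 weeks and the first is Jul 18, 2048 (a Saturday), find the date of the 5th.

Dec 5, 2048

The 5th occurrence is 4 intervals after the first: 4 × 35 = 140 days after Jul 18, 2048.
Jul has 31 days — 13 days to the end of Jul leaves 127.
Aug has 31 days (96 left).
Sep has 30 days (66 left).
Oct has 31 days (35 left).
Nov has 30 days (5 left).
5 days into Dec → Dec 5, 2048.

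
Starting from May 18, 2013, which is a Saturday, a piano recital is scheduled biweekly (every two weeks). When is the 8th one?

August 24, 2013

The 8th occurrence is 7 intervals after the first: 7 × 14 = 98 days after May 18, 2013.
May has 31 days — 13 days to the end of May leaves 85.
June has 30 days (55 left).
July has 31 days (24 left).
24 days into August → August 24, 2013.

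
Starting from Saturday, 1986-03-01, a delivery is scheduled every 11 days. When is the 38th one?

1987-04-12

The 38th occurrence is 37 intervals after the first: 37 × 11 = 407 days after 1986-03-01.
March has 31 days — 30 days to the end of March leaves 377.
April has 30 days (347 left).
May has 31 days (316 left).
June has 30 days (286 left).
July has 31 days (255 left).
August has 31 days (224 left).
September has 30 days (194 left).
October has 31 days (163 left).
November has 30 days (133 left).
December has 31 days (102 left).
January has 31 days (71 left).
February has 28 days (43 left).
March has 31 days (12 left).
12 days into April → 1987-04-12.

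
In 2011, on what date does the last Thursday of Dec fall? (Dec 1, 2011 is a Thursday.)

Dec 2011 begins on a Thursday, so the first Thursday is Dec 1.
Dec 2011 has 31 days. Adding weeks: 1, 8, 15, 22, 29 — the last one ≤ 31 is the 29th.

Dec 29, 2011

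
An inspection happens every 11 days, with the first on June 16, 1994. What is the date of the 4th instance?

The 4th occurrence is 3 intervals after the first: 3 × 11 = 33 days after June 16, 1994.
June has 30 days — 14 days to the end of June leaves 19.
19 days into July → July 19, 1994.

July 19, 1994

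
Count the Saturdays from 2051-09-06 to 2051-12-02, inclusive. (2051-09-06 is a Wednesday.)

13

2051-09-06 is a Wednesday; the first Saturday on or after it is 2051-09-09 (3 days later).
From 2051-09-09 to 2051-12-02: 21 + 31 + 30 + 2 = 84 days (rest of September, October, November, December).
84 ÷ 7 = 12 full weeks with remainder 0, so 12 more Saturdays after the first → 13.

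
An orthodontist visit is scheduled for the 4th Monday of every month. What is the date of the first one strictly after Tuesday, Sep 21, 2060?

Sep 27, 2060

Sep 2060 starts on a Wednesday; its first Monday is the 6th, so the 4th Monday is the 27th — Sep 27, 2060.
Sep 27, 2060 is after Sep 21, 2060, so that is the next one.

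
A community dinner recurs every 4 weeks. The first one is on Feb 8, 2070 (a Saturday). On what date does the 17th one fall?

The 17th occurrence is 16 intervals after the first: 16 × 28 = 448 days after Feb 8, 2070.
Feb has 28 days — 20 days to the end of Feb leaves 428.
From end of Feb to end of 2070 is 306 days (122 left).
Jan has 31 days (91 left).
Feb has 28 days (63 left).
Mar has 31 days (32 left).
Apr has 30 days (2 left).
2 days into May → May 2, 2071.

May 2, 2071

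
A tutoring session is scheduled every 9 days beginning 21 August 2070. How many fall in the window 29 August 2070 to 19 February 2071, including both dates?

20

Occurrences land 9·i days after 21 August 2070 for i = 0, 1, 2, …
29 August 2070 is 8 days after the start; 8 ÷ 9 = 0 remainder 8; since the remainder is 8, round up to i = 1. First occurrence in the window: #2 on 30 August 2070 (1×9 = 9 days in).
19 February 2071 is 182 days after the start; 182 ÷ 9 = 20 remainder 2. Last occurrence in the window: #21 on 17 February 2071.
Occurrences #2 through #21: 20 in total.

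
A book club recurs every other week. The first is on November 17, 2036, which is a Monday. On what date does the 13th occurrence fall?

The 13th occurrence is 12 intervals after the first: 12 × 14 = 168 days after November 17, 2036.
November has 30 days — 13 days to the end of November leaves 155.
December has 31 days (124 left).
January has 31 days (93 left).
February has 28 days (65 left).
March has 31 days (34 left).
April has 30 days (4 left).
4 days into May → May 4, 2037.

May 4, 2037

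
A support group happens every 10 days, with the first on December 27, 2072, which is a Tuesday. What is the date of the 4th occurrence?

The 4th occurrence is 3 intervals after the first: 3 × 10 = 30 days after December 27, 2072.
December has 31 days — 4 days to the end of December leaves 26.
26 days into January → January 26, 2073.

January 26, 2073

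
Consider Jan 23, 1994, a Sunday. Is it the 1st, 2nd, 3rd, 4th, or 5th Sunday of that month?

Day 23 falls in week ⌈23/7⌉ of the month.
Days 1–7 hold the 1st Sunday, 8–14 the 2nd, 15–21 the 3rd, 22–28 the 4th, 29–31 the 5th.
23 is in the range for the 4th.

4th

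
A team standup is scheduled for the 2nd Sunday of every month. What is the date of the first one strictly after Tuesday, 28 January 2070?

9 February 2070

January 2070 starts on a Wednesday; its first Sunday is the 5th, so the 2nd Sunday is the 12th — 12 January 2070.
That is not after 28 January 2070, so look at February 2070.
February 2070 starts on a Saturday; its first Sunday is the 2nd, so the 2nd Sunday is the 9th — 9 February 2070.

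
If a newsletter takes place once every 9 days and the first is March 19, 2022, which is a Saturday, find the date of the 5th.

The 5th occurrence is 4 intervals after the first: 4 × 9 = 36 days after March 19, 2022.
March has 31 days — 12 days to the end of March leaves 24.
24 days into April → April 24, 2022.

April 24, 2022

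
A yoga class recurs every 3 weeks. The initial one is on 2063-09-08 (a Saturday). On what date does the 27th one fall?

The 27th occurrence is 26 intervals after the first: 26 × 21 = 546 days after 2063-09-08.
September has 30 days — 22 days to the end of September leaves 524.
From end of September to end of 2063 is 92 days (432 left).
2064 has 366 days (66 left).
January has 31 days (35 left).
February has 28 days (7 left).
7 days into March → 2065-03-07.

2065-03-07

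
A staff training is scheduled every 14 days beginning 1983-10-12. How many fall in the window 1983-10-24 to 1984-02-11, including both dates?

Occurrences land 14·i days after 1983-10-12 for i = 0, 1, 2, …
1983-10-24 is 12 days after the start; 12 ÷ 14 = 0 remainder 12; since the remainder is 12, round up to i = 1. First occurrence in the window: #2 on 1983-10-26 (1×14 = 14 days in).
1984-02-11 is 122 days after the start; 122 ÷ 14 = 8 remainder 10. Last occurrence in the window: #9 on 1984-02-01.
Occurrences #2 through #9: 8 in total.

8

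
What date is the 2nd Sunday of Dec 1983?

The first Sunday of Dec 1983 is Dec 4.
The 2nd Sunday is 1 weeks later: 4 + 7 = 11.

Dec 11, 1983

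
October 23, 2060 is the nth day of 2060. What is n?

Days in months before October: 31 + 29 + 31 + 30 + 31 + 30 + 31 + 31 + 30 = 274.
Plus 23 days into October → day 297.

297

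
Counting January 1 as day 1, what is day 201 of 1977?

20 July 1977

January has 31 days (201 − 31 = 170 remain).
February has 28 days (170 − 28 = 142 remain).
March has 31 days (142 − 31 = 111 remain).
April has 30 days (111 − 30 = 81 remain).
May has 31 days (81 − 31 = 50 remain).
June has 30 days (50 − 30 = 20 remain).
20 into July → July 20.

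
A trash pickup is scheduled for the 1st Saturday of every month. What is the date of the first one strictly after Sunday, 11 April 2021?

April 2021 starts on a Thursday, so its 1st Saturday is 3 April 2021 (2 days in).
That is not after 11 April 2021, so look at May 2021.
May 2021 starts on a Saturday, so its 1st Saturday is 1 May 2021.

1 May 2021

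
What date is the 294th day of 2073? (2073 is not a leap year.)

Oct 21, 2073

Jan has 31 days (294 − 31 = 263 remain).
Feb has 28 days (263 − 28 = 235 remain).
Mar has 31 days (235 − 31 = 204 remain).
Apr has 30 days (204 − 30 = 174 remain).
May has 31 days (174 − 31 = 143 remain).
Jun has 30 days (143 − 30 = 113 remain).
Jul has 31 days (113 − 31 = 82 remain).
Aug has 31 days (82 − 31 = 51 remain).
Sep has 30 days (51 − 30 = 21 remain).
21 into Oct → Oct 21.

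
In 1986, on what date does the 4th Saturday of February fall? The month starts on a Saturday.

February 1986 begins on a Saturday, so the first Saturday is February 1.
The 4th Saturday is 3 weeks later: 1 + 21 = 22.

22 February 1986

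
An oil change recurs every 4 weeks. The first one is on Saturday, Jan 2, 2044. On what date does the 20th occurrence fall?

The 20th occurrence is 19 intervals after the first: 19 × 28 = 532 days after Jan 2, 2044.
Jan has 31 days — 29 days to the end of Jan leaves 503.
From end of Jan to end of 2044 is 335 days (168 left).
Jan has 31 days (137 left).
Feb has 28 days (109 left).
Mar has 31 days (78 left).
Apr has 30 days (48 left).
May has 31 days (17 left).
17 days into Jun → Jun 17, 2045.

Jun 17, 2045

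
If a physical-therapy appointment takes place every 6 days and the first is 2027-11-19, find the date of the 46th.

2028-08-15

The 46th occurrence is 45 intervals after the first: 45 × 6 = 270 days after 2027-11-19.
November has 30 days — 11 days to the end of November leaves 259.
December has 31 days (228 left).
January has 31 days (197 left).
February has 29 days (168 left).
March has 31 days (137 left).
April has 30 days (107 left).
May has 31 days (76 left).
June has 30 days (46 left).
July has 31 days (15 left).
15 days into August → 2028-08-15.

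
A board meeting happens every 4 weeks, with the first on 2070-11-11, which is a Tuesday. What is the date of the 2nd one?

The 2nd occurrence is 1 interval after the first: 1 × 28 = 28 days after 2070-11-11.
November has 30 days — 19 days to the end of November leaves 9.
9 days into December → 2070-12-09.

2070-12-09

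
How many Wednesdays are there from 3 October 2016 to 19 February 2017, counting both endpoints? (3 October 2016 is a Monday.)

20

3 October 2016 is a Monday; the first Wednesday on or after it is 5 October 2016 (2 days later).
From 5 October 2016 to 19 February 2017: 26 + 30 + 31 + 31 + 19 = 137 days (rest of October, November, December, January, February).
137 ÷ 7 = 19 full weeks with remainder 4, so 19 more Wednesdays after the first → 20.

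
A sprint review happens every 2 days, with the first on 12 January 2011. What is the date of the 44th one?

The 44th occurrence is 43 intervals after the first: 43 × 2 = 86 days after 12 January 2011.
January has 31 days — 19 days to the end of January leaves 67.
February has 28 days (39 left).
March has 31 days (8 left).
8 days into April → 8 April 2011.

8 April 2011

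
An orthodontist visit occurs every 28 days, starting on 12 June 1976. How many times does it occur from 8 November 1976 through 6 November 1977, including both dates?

13

Occurrences land 28·i days after 12 June 1976 for i = 0, 1, 2, …
8 November 1976 is 149 days after the start; 149 ÷ 28 = 5 remainder 9; since the remainder is 9, round up to i = 6. First occurrence in the window: #7 on 27 November 1976 (6×28 = 168 days in).
6 November 1977 is 512 days after the start; 512 ÷ 28 = 18 remainder 8. Last occurrence in the window: #19 on 29 October 1977.
Occurrences #7 through #19: 13 in total.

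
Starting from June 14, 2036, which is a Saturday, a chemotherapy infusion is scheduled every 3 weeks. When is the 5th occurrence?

The 5th occurrence is 4 intervals after the first: 4 × 21 = 84 days after June 14, 2036.
June has 30 days — 16 days to the end of June leaves 68.
July has 31 days (37 left).
August has 31 days (6 left).
6 days into September → September 6, 2036.

September 6, 2036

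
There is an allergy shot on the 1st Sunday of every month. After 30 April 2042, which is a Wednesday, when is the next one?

4 May 2042

April 2042 starts on a Tuesday, so its 1st Sunday is 6 April 2042 (5 days in).
That is not after 30 April 2042, so look at May 2042.
May 2042 starts on a Thursday, so its 1st Sunday is 4 May 2042 (3 days in).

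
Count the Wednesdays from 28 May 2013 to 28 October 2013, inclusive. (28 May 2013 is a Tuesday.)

28 May 2013 is a Tuesday; the first Wednesday on or after it is 29 May 2013 (1 day later).
From 29 May 2013 to 28 October 2013: 2 + 30 + 31 + 31 + 30 + 28 = 152 days (rest of May, June, July, August, September, October).
152 ÷ 7 = 21 full weeks with remainder 5, so 21 more Wednesdays after the first → 22.

22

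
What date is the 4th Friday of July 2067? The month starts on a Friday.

July 2067 begins on a Friday, so the first Friday is July 1.
The 4th Friday is 3 weeks later: 1 + 21 = 22.

2067-07-22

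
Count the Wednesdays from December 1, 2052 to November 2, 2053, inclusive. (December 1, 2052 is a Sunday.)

48

December 1, 2052 is a Sunday; the first Wednesday on or after it is December 4, 2052 (3 days later).
From December 4, 2052 to November 2, 2053: 27 + 306 = 333 days (rest of 2052, to November 2, 2053 in 2053).
333 ÷ 7 = 47 full weeks with remainder 4, so 47 more Wednesdays after the first → 48.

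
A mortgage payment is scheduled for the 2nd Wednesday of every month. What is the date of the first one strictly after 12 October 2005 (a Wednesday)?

October 2005 starts on a Saturday; its first Wednesday is the 5th, so the 2nd Wednesday is the 12th — 12 October 2005.
That is not after 12 October 2005, so look at November 2005.
November 2005 starts on a Tuesday; its first Wednesday is the 2nd, so the 2nd Wednesday is the 9th — 9 November 2005.

9 November 2005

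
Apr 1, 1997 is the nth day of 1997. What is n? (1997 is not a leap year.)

Days in months before Apr: 31 + 28 + 31 = 90.
Plus 1 day into Apr → day 91.

91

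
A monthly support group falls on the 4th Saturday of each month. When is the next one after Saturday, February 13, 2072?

February 27, 2072

February 2072 starts on a Monday; its first Saturday is the 6th, so the 4th Saturday is the 27th — February 27, 2072.
February 27, 2072 is after February 13, 2072, so that is the next one.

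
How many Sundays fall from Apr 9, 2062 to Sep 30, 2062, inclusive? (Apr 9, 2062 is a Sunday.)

25

Apr 9, 2062 is a Sunday; the first Sunday on or after it is Apr 9, 2062.
From Apr 9, 2062 to Sep 30, 2062: 21 + 31 + 30 + 31 + 31 + 30 = 174 days (rest of Apr, May, Jun, Jul, Aug, Sep).
174 ÷ 7 = 24 full weeks with remainder 6, so 24 more Sundays after the first → 25.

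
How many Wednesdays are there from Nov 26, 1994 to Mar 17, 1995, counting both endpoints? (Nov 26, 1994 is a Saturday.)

Nov 26, 1994 is a Saturday; the first Wednesday on or after it is Nov 30, 1994 (4 days later).
From Nov 30, 1994 to Mar 17, 1995: 0 + 31 + 31 + 28 + 17 = 107 days (rest of Nov, Dec, Jan, Feb, Mar).
107 ÷ 7 = 15 full weeks with remainder 2, so 15 more Wednesdays after the first → 16.

16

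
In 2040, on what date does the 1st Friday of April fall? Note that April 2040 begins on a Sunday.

April 2040 begins on a Sunday, so the first Friday is April 6 (5 days later).

6 April 2040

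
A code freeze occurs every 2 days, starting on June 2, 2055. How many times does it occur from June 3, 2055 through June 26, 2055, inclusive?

Occurrences land 2·i days after June 2, 2055 for i = 0, 1, 2, …
June 3, 2055 is 1 day after the start; 1 ÷ 2 = 0 remainder 1; since the remainder is 1, round up to i = 1. First occurrence in the window: #2 on June 4, 2055 (1×2 = 2 days in).
June 26, 2055 is 24 days after the start; 24 ÷ 2 = 12 remainder 0. Last occurrence in the window: #13 on June 26, 2055.
Occurrences #2 through #13: 12 in total.

12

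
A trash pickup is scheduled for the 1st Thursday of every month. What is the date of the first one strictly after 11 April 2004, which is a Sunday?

April 2004 starts on a Thursday, so its 1st Thursday is 1 April 2004.
That is not after 11 April 2004, so look at May 2004.
May 2004 starts on a Saturday, so its 1st Thursday is 6 May 2004 (5 days in).

6 May 2004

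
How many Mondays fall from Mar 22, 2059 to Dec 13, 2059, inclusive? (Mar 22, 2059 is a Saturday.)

38

Mar 22, 2059 is a Saturday; the first Monday on or after it is Mar 24, 2059 (2 days later).
From Mar 24, 2059 to Dec 13, 2059: 7 + 30 + 31 + 30 + 31 + 31 + 30 + 31 + 30 + 13 = 264 days (rest of Mar, Apr, May, Jun, Jul, Aug, Sep, Oct, Nov, Dec).
264 ÷ 7 = 37 full weeks with remainder 5, so 37 more Mondays after the first → 38.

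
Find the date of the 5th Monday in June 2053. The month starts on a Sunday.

June 30, 2053

June 2053 begins on a Sunday, so the first Monday is June 2 (1 day later).
The 5th Monday is 4 weeks later: 2 + 28 = 30.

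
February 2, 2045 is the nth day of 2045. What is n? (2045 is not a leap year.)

33

Days in months before February: 31 = 31.
Plus 2 days into February → day 33.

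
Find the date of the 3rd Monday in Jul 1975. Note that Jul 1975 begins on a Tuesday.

Jul 1975 begins on a Tuesday, so the first Monday is Jul 7 (6 days later).
The 3rd Monday is 2 weeks later: 7 + 14 = 21.

Jul 21, 1975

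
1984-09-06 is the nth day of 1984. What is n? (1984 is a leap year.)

250

Days in months before September: 31 + 29 + 31 + 30 + 31 + 30 + 31 + 31 = 244.
Plus 6 days into September → day 250.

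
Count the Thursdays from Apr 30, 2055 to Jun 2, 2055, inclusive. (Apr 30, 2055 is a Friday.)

4

Apr 30, 2055 is a Friday; the first Thursday on or after it is May 6, 2055 (6 days later).
From May 6, 2055 to Jun 2, 2055: 25 + 2 = 27 days (rest of May, Jun).
27 ÷ 7 = 3 full weeks with remainder 6, so 3 more Thursdays after the first → 4.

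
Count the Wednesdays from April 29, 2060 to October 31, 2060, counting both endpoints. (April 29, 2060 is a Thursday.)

April 29, 2060 is a Thursday; the first Wednesday on or after it is May 5, 2060 (6 days later).
From May 5, 2060 to October 31, 2060: 26 + 30 + 31 + 31 + 30 + 31 = 179 days (rest of May, June, July, August, September, October).
179 ÷ 7 = 25 full weeks with remainder 4, so 25 more Wednesdays after the first → 26.

26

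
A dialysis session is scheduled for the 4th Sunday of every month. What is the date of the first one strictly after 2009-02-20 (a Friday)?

2009-02-22

February 2009 starts on a Sunday; its first Sunday is the 1st, so the 4th Sunday is the 22nd — 2009-02-22.
2009-02-22 is after 2009-02-20, so that is the next one.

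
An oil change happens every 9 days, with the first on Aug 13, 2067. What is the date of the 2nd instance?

Aug 22, 2067

The 2nd occurrence is 1 interval after the first: 1 × 9 = 9 days after Aug 13, 2067.
9 days later is Aug 22, 2067.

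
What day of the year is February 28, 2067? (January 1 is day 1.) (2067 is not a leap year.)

59

Days in months before February: 31 = 31.
Plus 28 days into February → day 59.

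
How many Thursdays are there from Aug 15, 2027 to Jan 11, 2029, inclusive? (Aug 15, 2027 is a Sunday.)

74

Aug 15, 2027 is a Sunday; the first Thursday on or after it is Aug 19, 2027 (4 days later).
From Aug 19, 2027 to Jan 11, 2029: 134 + 366 + 11 = 511 days (rest of 2027, 2028, to Jan 11, 2029 in 2029).
511 ÷ 7 = 73 full weeks with remainder 0, so 73 more Thursdays after the first → 74.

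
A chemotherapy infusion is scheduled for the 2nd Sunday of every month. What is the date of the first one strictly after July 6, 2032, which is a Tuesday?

July 11, 2032

July 2032 starts on a Thursday; its first Sunday is the 4th, so the 2nd Sunday is the 11th — July 11, 2032.
July 11, 2032 is after July 6, 2032, so that is the next one.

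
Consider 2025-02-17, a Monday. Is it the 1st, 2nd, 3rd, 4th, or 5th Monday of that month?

3rd

Day 17 falls in week ⌈17/7⌉ of the month.
Days 1–7 hold the 1st Monday, 8–14 the 2nd, 15–21 the 3rd, 22–28 the 4th, 29–31 the 5th.
17 is in the range for the 3rd.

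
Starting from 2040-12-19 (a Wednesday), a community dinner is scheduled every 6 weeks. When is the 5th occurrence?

The 5th occurrence is 4 intervals after the first: 4 × 42 = 168 days after 2040-12-19.
December has 31 days — 12 days to the end of December leaves 156.
January has 31 days (125 left).
February has 28 days (97 left).
March has 31 days (66 left).
April has 30 days (36 left).
May has 31 days (5 left).
5 days into June → 2041-06-05.

2041-06-05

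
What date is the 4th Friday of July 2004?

July 23, 2004

The first Friday of July 2004 is July 2.
The 4th Friday is 3 weeks later: 2 + 21 = 23.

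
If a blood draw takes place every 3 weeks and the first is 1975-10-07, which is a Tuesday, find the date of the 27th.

The 27th occurrence is 26 intervals after the first: 26 × 21 = 546 days after 1975-10-07.
October has 31 days — 24 days to the end of October leaves 522.
From end of October to end of 1975 is 61 days (461 left).
1976 has 366 days (95 left).
January has 31 days (64 left).
February has 28 days (36 left).
March has 31 days (5 left).
5 days into April → 1977-04-05.

1977-04-05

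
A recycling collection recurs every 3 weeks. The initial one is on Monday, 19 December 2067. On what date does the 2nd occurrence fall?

9 January 2068

The 2nd occurrence is 1 interval after the first: 1 × 21 = 21 days after 19 December 2067.
December has 31 days — 12 days to the end of December leaves 9.
9 days into January → 9 January 2068.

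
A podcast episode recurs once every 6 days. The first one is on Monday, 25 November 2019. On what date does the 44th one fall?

9 August 2020

The 44th occurrence is 43 intervals after the first: 43 × 6 = 258 days after 25 November 2019.
November has 30 days — 5 days to the end of November leaves 253.
December has 31 days (222 left).
January has 31 days (191 left).
February has 29 days (162 left).
March has 31 days (131 left).
April has 30 days (101 left).
May has 31 days (70 left).
June has 30 days (40 left).
July has 31 days (9 left).
9 days into August → 9 August 2020.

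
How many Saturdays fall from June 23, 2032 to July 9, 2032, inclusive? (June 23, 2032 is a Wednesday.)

2

June 23, 2032 is a Wednesday; the first Saturday on or after it is June 26, 2032 (3 days later).
From June 26, 2032 to July 9, 2032: 4 + 9 = 13 days (rest of June, July).
13 ÷ 7 = 1 full weeks with remainder 6, so 1 more Saturdays after the first → 2.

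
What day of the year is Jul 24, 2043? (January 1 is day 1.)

205

Days in months before Jul: 31 + 28 + 31 + 30 + 31 + 30 = 181.
Plus 24 days into Jul → day 205.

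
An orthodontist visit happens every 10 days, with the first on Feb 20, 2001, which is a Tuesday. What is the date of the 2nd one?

Mar 2, 2001

The 2nd occurrence is 1 interval after the first: 1 × 10 = 10 days after Feb 20, 2001.
Feb has 28 days — 8 days to the end of Feb leaves 2.
2 days into Mar → Mar 2, 2001.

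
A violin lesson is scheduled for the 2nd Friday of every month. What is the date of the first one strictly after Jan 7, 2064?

Jan 11, 2064

Jan 2064 starts on a Tuesday; its first Friday is the 4th, so the 2nd Friday is the 11th — Jan 11, 2064.
Jan 11, 2064 is after Jan 7, 2064, so that is the next one.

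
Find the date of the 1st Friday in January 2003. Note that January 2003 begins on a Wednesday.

2003-01-03

January 2003 begins on a Wednesday, so the first Friday is January 3 (2 days later).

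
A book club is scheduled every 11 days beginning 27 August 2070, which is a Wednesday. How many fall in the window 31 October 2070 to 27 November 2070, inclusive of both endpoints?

3

Occurrences land 11·i days after 27 August 2070 for i = 0, 1, 2, …
31 October 2070 is 65 days after the start; 65 ÷ 11 = 5 remainder 10; since the remainder is 10, round up to i = 6. First occurrence in the window: #7 on 1 November 2070 (6×11 = 66 days in).
27 November 2070 is 92 days after the start; 92 ÷ 11 = 8 remainder 4. Last occurrence in the window: #9 on 23 November 2070.
Occurrences #7 through #9: 3 in total.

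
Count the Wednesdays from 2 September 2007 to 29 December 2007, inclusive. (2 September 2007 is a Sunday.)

17

2 September 2007 is a Sunday; the first Wednesday on or after it is 5 September 2007 (3 days later).
From 5 September 2007 to 29 December 2007: 25 + 31 + 30 + 29 = 115 days (rest of September, October, November, December).
115 ÷ 7 = 16 full weeks with remainder 3, so 16 more Wednesdays after the first → 17.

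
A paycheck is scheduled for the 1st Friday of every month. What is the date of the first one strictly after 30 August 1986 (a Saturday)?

August 1986 starts on a Friday, so its 1st Friday is 1 August 1986.
That is not after 30 August 1986, so look at September 1986.
September 1986 starts on a Monday, so its 1st Friday is 5 September 1986 (4 days in).

5 September 1986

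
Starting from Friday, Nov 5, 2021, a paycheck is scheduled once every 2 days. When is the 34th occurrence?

The 34th occurrence is 33 intervals after the first: 33 × 2 = 66 days after Nov 5, 2021.
Nov has 30 days — 25 days to the end of Nov leaves 41.
Dec has 31 days (10 left).
10 days into Jan → Jan 10, 2022.

Jan 10, 2022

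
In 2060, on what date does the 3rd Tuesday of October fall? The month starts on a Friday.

October 2060 begins on a Friday, so the first Tuesday is October 5 (4 days later).
The 3rd Tuesday is 2 weeks later: 5 + 14 = 19.

October 19, 2060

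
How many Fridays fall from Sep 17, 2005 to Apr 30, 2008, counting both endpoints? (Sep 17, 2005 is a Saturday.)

136

Sep 17, 2005 is a Saturday; the first Friday on or after it is Sep 23, 2005 (6 days later).
From Sep 23, 2005 to Apr 30, 2008: 99 + 365 + 365 + 121 = 950 days (rest of 2005, 2006, 2007, to Apr 30, 2008 in 2008).
950 ÷ 7 = 135 full weeks with remainder 5, so 135 more Fridays after the first → 136.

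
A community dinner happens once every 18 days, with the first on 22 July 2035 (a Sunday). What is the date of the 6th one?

The 6th occurrence is 5 intervals after the first: 5 × 18 = 90 days after 22 July 2035.
July has 31 days — 9 days to the end of July leaves 81.
August has 31 days (50 left).
September has 30 days (20 left).
20 days into October → 20 October 2035.

20 October 2035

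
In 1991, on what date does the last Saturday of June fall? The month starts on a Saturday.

June 1991 begins on a Saturday, so the first Saturday is June 1.
June 1991 has 30 days. Adding weeks: 1, 8, 15, 22, 29 — the last one ≤ 30 is the 29th.

1991-06-29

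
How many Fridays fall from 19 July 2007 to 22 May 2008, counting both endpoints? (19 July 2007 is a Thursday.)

44

19 July 2007 is a Thursday; the first Friday on or after it is 20 July 2007 (1 day later).
From 20 July 2007 to 22 May 2008: 11 + 31 + 30 + 31 + 30 + 31 + 31 + 29 + 31 + 30 + 22 = 307 days (rest of July, August, September, October, November, December, January, February, March, April, May).
307 ÷ 7 = 43 full weeks with remainder 6, so 43 more Fridays after the first → 44.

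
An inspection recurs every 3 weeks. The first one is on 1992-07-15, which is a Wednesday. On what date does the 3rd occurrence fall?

1992-08-26

The 3rd occurrence is 2 intervals after the first: 2 × 21 = 42 days after 1992-07-15.
July has 31 days — 16 days to the end of July leaves 26.
26 days into August → 1992-08-26.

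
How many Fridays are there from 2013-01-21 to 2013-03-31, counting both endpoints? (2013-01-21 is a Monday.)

10

2013-01-21 is a Monday; the first Friday on or after it is 2013-01-25 (4 days later).
From 2013-01-25 to 2013-03-31: 6 + 28 + 31 = 65 days (rest of January, February, March).
65 ÷ 7 = 9 full weeks with remainder 2, so 9 more Fridays after the first → 10.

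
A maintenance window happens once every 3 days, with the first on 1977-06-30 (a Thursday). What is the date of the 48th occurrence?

The 48th occurrence is 47 intervals after the first: 47 × 3 = 141 days after 1977-06-30.
June has 30 days — 0 days to the end of June leaves 141.
July has 31 days (110 left).
August has 31 days (79 left).
September has 30 days (49 left).
October has 31 days (18 left).
18 days into November → 1977-11-18.

1977-11-18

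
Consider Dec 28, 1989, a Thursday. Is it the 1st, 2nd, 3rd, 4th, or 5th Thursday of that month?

Day 28 falls in week ⌈28/7⌉ of the month.
Days 1–7 hold the 1st Thursday, 8–14 the 2nd, 15–21 the 3rd, 22–28 the 4th, 29–31 the 5th.
28 is in the range for the 4th.

4th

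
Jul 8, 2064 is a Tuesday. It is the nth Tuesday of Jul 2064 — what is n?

Day 8 falls in week ⌈8/7⌉ of the month.
Days 1–7 hold the 1st Tuesday, 8–14 the 2nd, 15–21 the 3rd, 22–28 the 4th, 29–31 the 5th.
8 is in the range for the 2nd.

2nd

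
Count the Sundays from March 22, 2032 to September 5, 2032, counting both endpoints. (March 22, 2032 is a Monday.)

March 22, 2032 is a Monday; the first Sunday on or after it is March 28, 2032 (6 days later).
From March 28, 2032 to September 5, 2032: 3 + 30 + 31 + 30 + 31 + 31 + 5 = 161 days (rest of March, April, May, June, July, August, September).
161 ÷ 7 = 23 full weeks with remainder 0, so 23 more Sundays after the first → 24.

24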